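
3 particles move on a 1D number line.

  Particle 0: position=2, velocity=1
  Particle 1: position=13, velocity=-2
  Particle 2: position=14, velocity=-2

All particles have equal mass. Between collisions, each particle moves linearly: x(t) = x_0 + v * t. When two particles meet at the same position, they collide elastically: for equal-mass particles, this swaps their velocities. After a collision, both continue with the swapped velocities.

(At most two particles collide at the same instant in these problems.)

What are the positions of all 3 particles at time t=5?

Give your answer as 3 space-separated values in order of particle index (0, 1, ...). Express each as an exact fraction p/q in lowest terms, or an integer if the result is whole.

Answer: 3 4 7

Derivation:
Collision at t=11/3: particles 0 and 1 swap velocities; positions: p0=17/3 p1=17/3 p2=20/3; velocities now: v0=-2 v1=1 v2=-2
Collision at t=4: particles 1 and 2 swap velocities; positions: p0=5 p1=6 p2=6; velocities now: v0=-2 v1=-2 v2=1
Advance to t=5 (no further collisions before then); velocities: v0=-2 v1=-2 v2=1; positions = 3 4 7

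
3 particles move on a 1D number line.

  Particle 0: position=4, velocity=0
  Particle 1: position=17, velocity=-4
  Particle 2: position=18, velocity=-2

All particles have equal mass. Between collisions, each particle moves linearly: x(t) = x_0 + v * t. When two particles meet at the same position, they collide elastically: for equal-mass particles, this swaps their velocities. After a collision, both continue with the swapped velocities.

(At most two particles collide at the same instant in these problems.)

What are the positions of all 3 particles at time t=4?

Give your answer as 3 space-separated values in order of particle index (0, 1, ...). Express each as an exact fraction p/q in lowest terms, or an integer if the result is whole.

Answer: 1 4 10

Derivation:
Collision at t=13/4: particles 0 and 1 swap velocities; positions: p0=4 p1=4 p2=23/2; velocities now: v0=-4 v1=0 v2=-2
Advance to t=4 (no further collisions before then); velocities: v0=-4 v1=0 v2=-2; positions = 1 4 10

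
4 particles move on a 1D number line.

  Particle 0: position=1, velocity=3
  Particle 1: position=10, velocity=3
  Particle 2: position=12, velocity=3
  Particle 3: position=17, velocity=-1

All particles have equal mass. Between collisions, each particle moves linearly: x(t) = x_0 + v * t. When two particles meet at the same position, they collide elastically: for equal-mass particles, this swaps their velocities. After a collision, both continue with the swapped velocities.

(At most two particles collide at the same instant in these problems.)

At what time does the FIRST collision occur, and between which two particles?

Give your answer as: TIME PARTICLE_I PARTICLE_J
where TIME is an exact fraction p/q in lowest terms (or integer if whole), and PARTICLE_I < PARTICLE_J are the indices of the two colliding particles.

Answer: 5/4 2 3

Derivation:
Pair (0,1): pos 1,10 vel 3,3 -> not approaching (rel speed 0 <= 0)
Pair (1,2): pos 10,12 vel 3,3 -> not approaching (rel speed 0 <= 0)
Pair (2,3): pos 12,17 vel 3,-1 -> gap=5, closing at 4/unit, collide at t=5/4
Earliest collision: t=5/4 between 2 and 3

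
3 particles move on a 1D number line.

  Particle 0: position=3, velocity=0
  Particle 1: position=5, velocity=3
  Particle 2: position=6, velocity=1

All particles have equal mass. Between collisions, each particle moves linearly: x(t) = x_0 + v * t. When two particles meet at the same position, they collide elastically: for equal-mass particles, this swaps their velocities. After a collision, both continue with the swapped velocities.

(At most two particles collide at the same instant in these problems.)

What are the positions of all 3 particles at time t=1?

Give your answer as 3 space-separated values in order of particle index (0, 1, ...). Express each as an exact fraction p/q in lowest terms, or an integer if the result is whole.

Collision at t=1/2: particles 1 and 2 swap velocities; positions: p0=3 p1=13/2 p2=13/2; velocities now: v0=0 v1=1 v2=3
Advance to t=1 (no further collisions before then); velocities: v0=0 v1=1 v2=3; positions = 3 7 8

Answer: 3 7 8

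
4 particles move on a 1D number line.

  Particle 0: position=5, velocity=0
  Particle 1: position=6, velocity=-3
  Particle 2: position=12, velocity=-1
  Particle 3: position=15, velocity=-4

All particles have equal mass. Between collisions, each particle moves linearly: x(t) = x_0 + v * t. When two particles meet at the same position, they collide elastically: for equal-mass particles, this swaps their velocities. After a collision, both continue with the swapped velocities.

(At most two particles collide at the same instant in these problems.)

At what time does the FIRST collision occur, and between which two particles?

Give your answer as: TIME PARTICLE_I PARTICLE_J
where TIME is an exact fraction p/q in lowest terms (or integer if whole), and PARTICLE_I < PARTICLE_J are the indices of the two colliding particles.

Pair (0,1): pos 5,6 vel 0,-3 -> gap=1, closing at 3/unit, collide at t=1/3
Pair (1,2): pos 6,12 vel -3,-1 -> not approaching (rel speed -2 <= 0)
Pair (2,3): pos 12,15 vel -1,-4 -> gap=3, closing at 3/unit, collide at t=1
Earliest collision: t=1/3 between 0 and 1

Answer: 1/3 0 1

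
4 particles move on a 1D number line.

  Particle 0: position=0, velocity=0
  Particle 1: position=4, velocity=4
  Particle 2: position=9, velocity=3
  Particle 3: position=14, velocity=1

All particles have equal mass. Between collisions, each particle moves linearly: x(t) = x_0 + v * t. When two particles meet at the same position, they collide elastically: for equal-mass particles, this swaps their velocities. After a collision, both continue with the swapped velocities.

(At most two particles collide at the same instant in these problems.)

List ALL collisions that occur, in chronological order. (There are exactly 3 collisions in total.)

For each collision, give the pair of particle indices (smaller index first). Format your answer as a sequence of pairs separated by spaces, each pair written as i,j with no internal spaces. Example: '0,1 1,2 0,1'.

Answer: 2,3 1,2 2,3

Derivation:
Collision at t=5/2: particles 2 and 3 swap velocities; positions: p0=0 p1=14 p2=33/2 p3=33/2; velocities now: v0=0 v1=4 v2=1 v3=3
Collision at t=10/3: particles 1 and 2 swap velocities; positions: p0=0 p1=52/3 p2=52/3 p3=19; velocities now: v0=0 v1=1 v2=4 v3=3
Collision at t=5: particles 2 and 3 swap velocities; positions: p0=0 p1=19 p2=24 p3=24; velocities now: v0=0 v1=1 v2=3 v3=4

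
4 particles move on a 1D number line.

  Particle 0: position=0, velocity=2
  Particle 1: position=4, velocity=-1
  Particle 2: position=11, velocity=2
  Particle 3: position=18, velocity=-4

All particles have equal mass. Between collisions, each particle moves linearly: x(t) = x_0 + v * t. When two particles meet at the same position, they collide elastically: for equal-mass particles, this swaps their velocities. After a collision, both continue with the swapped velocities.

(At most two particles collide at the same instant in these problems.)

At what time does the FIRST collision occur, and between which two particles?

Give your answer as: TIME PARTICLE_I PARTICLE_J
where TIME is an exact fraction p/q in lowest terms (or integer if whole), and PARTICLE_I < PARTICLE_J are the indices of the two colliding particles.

Answer: 7/6 2 3

Derivation:
Pair (0,1): pos 0,4 vel 2,-1 -> gap=4, closing at 3/unit, collide at t=4/3
Pair (1,2): pos 4,11 vel -1,2 -> not approaching (rel speed -3 <= 0)
Pair (2,3): pos 11,18 vel 2,-4 -> gap=7, closing at 6/unit, collide at t=7/6
Earliest collision: t=7/6 between 2 and 3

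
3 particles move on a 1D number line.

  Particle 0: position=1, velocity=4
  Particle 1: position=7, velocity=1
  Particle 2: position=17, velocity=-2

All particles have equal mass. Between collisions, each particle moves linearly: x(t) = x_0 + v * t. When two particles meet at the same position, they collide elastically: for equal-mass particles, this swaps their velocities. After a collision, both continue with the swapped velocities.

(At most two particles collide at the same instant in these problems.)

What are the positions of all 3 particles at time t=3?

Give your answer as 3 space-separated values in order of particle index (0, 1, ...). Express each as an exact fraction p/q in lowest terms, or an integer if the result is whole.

Answer: 10 11 13

Derivation:
Collision at t=2: particles 0 and 1 swap velocities; positions: p0=9 p1=9 p2=13; velocities now: v0=1 v1=4 v2=-2
Collision at t=8/3: particles 1 and 2 swap velocities; positions: p0=29/3 p1=35/3 p2=35/3; velocities now: v0=1 v1=-2 v2=4
Advance to t=3 (no further collisions before then); velocities: v0=1 v1=-2 v2=4; positions = 10 11 13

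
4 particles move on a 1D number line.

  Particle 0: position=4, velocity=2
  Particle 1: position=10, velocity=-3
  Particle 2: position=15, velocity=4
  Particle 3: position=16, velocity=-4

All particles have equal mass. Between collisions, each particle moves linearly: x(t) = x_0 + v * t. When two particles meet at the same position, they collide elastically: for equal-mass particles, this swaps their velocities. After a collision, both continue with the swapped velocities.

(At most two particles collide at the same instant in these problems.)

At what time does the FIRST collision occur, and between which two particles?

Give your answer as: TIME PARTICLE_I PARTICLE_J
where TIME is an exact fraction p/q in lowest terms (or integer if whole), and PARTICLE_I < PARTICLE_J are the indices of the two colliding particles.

Answer: 1/8 2 3

Derivation:
Pair (0,1): pos 4,10 vel 2,-3 -> gap=6, closing at 5/unit, collide at t=6/5
Pair (1,2): pos 10,15 vel -3,4 -> not approaching (rel speed -7 <= 0)
Pair (2,3): pos 15,16 vel 4,-4 -> gap=1, closing at 8/unit, collide at t=1/8
Earliest collision: t=1/8 between 2 and 3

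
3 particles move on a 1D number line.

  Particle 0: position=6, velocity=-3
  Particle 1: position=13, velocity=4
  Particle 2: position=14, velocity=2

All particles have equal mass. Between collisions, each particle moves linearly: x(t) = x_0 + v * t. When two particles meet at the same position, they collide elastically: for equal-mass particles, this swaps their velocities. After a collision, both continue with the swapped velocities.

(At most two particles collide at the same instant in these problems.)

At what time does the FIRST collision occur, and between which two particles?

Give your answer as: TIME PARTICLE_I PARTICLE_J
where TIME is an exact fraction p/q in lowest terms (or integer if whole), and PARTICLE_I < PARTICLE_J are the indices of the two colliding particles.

Pair (0,1): pos 6,13 vel -3,4 -> not approaching (rel speed -7 <= 0)
Pair (1,2): pos 13,14 vel 4,2 -> gap=1, closing at 2/unit, collide at t=1/2
Earliest collision: t=1/2 between 1 and 2

Answer: 1/2 1 2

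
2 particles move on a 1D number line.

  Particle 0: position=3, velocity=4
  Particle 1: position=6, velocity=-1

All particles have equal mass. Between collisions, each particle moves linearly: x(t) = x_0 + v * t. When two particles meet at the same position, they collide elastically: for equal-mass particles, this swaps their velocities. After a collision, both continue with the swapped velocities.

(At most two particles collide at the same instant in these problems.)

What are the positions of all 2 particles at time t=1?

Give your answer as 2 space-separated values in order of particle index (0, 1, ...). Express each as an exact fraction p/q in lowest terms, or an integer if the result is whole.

Collision at t=3/5: particles 0 and 1 swap velocities; positions: p0=27/5 p1=27/5; velocities now: v0=-1 v1=4
Advance to t=1 (no further collisions before then); velocities: v0=-1 v1=4; positions = 5 7

Answer: 5 7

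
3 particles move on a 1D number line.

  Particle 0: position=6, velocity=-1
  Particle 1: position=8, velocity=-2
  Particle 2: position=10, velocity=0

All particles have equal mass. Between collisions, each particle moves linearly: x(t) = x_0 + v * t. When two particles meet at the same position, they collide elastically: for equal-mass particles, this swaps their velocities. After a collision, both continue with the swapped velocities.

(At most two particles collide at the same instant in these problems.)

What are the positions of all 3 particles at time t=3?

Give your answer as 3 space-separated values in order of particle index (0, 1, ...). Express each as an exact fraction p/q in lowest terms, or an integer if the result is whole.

Collision at t=2: particles 0 and 1 swap velocities; positions: p0=4 p1=4 p2=10; velocities now: v0=-2 v1=-1 v2=0
Advance to t=3 (no further collisions before then); velocities: v0=-2 v1=-1 v2=0; positions = 2 3 10

Answer: 2 3 10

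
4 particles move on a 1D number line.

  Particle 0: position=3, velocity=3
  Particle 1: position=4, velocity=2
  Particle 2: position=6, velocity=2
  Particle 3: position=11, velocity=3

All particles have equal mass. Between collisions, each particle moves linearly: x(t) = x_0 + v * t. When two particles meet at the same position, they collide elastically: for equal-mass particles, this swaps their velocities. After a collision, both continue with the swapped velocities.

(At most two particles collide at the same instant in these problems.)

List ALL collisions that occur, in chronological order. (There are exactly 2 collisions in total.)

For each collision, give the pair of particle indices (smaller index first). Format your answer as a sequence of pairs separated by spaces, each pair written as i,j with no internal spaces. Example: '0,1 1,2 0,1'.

Collision at t=1: particles 0 and 1 swap velocities; positions: p0=6 p1=6 p2=8 p3=14; velocities now: v0=2 v1=3 v2=2 v3=3
Collision at t=3: particles 1 and 2 swap velocities; positions: p0=10 p1=12 p2=12 p3=20; velocities now: v0=2 v1=2 v2=3 v3=3

Answer: 0,1 1,2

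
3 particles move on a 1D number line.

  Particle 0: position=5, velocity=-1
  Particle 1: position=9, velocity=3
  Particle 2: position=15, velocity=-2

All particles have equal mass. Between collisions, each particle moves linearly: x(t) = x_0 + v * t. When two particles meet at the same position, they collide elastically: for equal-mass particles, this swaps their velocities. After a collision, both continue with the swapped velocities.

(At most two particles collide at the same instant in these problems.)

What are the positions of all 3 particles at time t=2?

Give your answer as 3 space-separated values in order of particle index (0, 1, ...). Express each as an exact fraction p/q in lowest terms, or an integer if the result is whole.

Collision at t=6/5: particles 1 and 2 swap velocities; positions: p0=19/5 p1=63/5 p2=63/5; velocities now: v0=-1 v1=-2 v2=3
Advance to t=2 (no further collisions before then); velocities: v0=-1 v1=-2 v2=3; positions = 3 11 15

Answer: 3 11 15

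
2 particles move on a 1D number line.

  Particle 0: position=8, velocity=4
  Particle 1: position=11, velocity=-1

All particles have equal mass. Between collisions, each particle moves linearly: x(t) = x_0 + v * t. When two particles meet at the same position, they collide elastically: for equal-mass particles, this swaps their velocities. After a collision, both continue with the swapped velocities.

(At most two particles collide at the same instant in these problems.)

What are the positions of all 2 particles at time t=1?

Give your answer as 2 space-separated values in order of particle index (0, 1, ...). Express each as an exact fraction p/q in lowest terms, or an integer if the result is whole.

Answer: 10 12

Derivation:
Collision at t=3/5: particles 0 and 1 swap velocities; positions: p0=52/5 p1=52/5; velocities now: v0=-1 v1=4
Advance to t=1 (no further collisions before then); velocities: v0=-1 v1=4; positions = 10 12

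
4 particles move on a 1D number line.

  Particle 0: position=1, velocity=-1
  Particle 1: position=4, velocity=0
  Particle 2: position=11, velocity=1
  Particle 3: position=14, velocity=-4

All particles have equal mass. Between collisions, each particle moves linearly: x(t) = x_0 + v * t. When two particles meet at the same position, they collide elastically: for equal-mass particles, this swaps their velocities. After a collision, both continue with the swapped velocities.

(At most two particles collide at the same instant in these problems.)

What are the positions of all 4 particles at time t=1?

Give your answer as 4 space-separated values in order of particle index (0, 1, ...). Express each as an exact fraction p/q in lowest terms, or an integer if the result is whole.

Collision at t=3/5: particles 2 and 3 swap velocities; positions: p0=2/5 p1=4 p2=58/5 p3=58/5; velocities now: v0=-1 v1=0 v2=-4 v3=1
Advance to t=1 (no further collisions before then); velocities: v0=-1 v1=0 v2=-4 v3=1; positions = 0 4 10 12

Answer: 0 4 10 12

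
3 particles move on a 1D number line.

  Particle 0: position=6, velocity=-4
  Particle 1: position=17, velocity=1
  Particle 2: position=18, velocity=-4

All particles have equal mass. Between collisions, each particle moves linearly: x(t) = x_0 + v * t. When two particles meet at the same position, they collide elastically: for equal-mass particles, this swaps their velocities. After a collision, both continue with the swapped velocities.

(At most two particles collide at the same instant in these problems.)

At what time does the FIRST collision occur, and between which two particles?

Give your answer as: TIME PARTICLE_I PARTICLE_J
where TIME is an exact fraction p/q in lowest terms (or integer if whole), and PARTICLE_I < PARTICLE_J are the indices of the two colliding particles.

Answer: 1/5 1 2

Derivation:
Pair (0,1): pos 6,17 vel -4,1 -> not approaching (rel speed -5 <= 0)
Pair (1,2): pos 17,18 vel 1,-4 -> gap=1, closing at 5/unit, collide at t=1/5
Earliest collision: t=1/5 between 1 and 2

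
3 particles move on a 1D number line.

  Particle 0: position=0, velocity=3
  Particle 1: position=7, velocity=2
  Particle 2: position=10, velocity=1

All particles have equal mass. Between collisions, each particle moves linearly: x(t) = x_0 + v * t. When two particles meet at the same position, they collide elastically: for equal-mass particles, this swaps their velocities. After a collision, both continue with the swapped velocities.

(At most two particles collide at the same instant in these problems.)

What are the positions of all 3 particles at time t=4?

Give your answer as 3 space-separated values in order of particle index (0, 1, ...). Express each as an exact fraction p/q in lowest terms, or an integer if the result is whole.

Answer: 12 14 15

Derivation:
Collision at t=3: particles 1 and 2 swap velocities; positions: p0=9 p1=13 p2=13; velocities now: v0=3 v1=1 v2=2
Advance to t=4 (no further collisions before then); velocities: v0=3 v1=1 v2=2; positions = 12 14 15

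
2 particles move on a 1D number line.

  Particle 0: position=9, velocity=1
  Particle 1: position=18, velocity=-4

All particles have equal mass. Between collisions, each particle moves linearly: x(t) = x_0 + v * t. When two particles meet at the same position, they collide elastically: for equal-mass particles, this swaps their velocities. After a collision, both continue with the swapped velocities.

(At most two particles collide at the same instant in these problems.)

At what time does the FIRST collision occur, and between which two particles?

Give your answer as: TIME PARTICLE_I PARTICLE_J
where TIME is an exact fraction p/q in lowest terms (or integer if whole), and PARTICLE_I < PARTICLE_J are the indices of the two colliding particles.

Answer: 9/5 0 1

Derivation:
Pair (0,1): pos 9,18 vel 1,-4 -> gap=9, closing at 5/unit, collide at t=9/5
Earliest collision: t=9/5 between 0 and 1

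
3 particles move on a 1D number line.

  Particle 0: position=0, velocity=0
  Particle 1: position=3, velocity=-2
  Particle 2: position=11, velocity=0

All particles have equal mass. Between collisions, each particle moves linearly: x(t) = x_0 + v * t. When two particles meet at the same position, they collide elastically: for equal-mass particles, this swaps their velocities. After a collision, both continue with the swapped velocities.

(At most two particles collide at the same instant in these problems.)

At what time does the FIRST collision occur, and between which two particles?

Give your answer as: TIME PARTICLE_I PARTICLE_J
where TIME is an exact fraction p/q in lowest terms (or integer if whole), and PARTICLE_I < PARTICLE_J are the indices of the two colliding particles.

Pair (0,1): pos 0,3 vel 0,-2 -> gap=3, closing at 2/unit, collide at t=3/2
Pair (1,2): pos 3,11 vel -2,0 -> not approaching (rel speed -2 <= 0)
Earliest collision: t=3/2 between 0 and 1

Answer: 3/2 0 1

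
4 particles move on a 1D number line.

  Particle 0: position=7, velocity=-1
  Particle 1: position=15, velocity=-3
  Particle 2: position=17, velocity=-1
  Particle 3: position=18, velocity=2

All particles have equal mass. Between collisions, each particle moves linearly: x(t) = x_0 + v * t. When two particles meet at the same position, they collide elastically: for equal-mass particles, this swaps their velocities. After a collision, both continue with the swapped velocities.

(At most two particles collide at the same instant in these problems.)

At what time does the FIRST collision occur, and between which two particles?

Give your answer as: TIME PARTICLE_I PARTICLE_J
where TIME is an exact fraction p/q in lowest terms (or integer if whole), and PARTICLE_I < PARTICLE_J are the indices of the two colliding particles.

Pair (0,1): pos 7,15 vel -1,-3 -> gap=8, closing at 2/unit, collide at t=4
Pair (1,2): pos 15,17 vel -3,-1 -> not approaching (rel speed -2 <= 0)
Pair (2,3): pos 17,18 vel -1,2 -> not approaching (rel speed -3 <= 0)
Earliest collision: t=4 between 0 and 1

Answer: 4 0 1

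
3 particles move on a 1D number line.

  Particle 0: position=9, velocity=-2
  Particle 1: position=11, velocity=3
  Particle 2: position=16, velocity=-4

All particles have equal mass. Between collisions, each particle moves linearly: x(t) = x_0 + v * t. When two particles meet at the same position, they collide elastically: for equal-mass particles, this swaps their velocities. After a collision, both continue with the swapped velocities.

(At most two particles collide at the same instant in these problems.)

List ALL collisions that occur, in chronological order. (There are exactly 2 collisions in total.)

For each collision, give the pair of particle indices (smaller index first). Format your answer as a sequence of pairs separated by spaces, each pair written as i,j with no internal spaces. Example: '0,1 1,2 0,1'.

Answer: 1,2 0,1

Derivation:
Collision at t=5/7: particles 1 and 2 swap velocities; positions: p0=53/7 p1=92/7 p2=92/7; velocities now: v0=-2 v1=-4 v2=3
Collision at t=7/2: particles 0 and 1 swap velocities; positions: p0=2 p1=2 p2=43/2; velocities now: v0=-4 v1=-2 v2=3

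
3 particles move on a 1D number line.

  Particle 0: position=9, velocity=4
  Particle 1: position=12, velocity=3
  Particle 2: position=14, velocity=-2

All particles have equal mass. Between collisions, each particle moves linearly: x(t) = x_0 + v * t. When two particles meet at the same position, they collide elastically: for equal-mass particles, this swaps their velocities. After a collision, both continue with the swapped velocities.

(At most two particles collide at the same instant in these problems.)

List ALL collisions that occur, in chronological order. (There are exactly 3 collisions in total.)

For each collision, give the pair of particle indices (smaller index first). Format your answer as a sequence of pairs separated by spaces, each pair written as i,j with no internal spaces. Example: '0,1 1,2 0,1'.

Answer: 1,2 0,1 1,2

Derivation:
Collision at t=2/5: particles 1 and 2 swap velocities; positions: p0=53/5 p1=66/5 p2=66/5; velocities now: v0=4 v1=-2 v2=3
Collision at t=5/6: particles 0 and 1 swap velocities; positions: p0=37/3 p1=37/3 p2=29/2; velocities now: v0=-2 v1=4 v2=3
Collision at t=3: particles 1 and 2 swap velocities; positions: p0=8 p1=21 p2=21; velocities now: v0=-2 v1=3 v2=4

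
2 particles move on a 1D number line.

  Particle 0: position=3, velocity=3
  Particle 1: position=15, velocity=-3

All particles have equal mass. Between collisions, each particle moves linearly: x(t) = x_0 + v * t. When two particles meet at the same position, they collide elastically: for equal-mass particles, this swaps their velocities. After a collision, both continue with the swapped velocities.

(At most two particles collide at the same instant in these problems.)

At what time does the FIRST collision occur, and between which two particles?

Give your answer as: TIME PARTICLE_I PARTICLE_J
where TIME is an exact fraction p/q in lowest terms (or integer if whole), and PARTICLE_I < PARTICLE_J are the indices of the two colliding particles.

Pair (0,1): pos 3,15 vel 3,-3 -> gap=12, closing at 6/unit, collide at t=2
Earliest collision: t=2 between 0 and 1

Answer: 2 0 1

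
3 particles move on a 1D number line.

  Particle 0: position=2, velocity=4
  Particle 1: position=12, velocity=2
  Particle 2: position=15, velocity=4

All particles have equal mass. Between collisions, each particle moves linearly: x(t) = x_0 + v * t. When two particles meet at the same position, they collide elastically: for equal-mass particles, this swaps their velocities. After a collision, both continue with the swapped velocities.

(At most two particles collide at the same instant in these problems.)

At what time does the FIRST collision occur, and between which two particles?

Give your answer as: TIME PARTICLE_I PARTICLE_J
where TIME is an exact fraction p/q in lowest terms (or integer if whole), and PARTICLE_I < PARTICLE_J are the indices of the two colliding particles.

Pair (0,1): pos 2,12 vel 4,2 -> gap=10, closing at 2/unit, collide at t=5
Pair (1,2): pos 12,15 vel 2,4 -> not approaching (rel speed -2 <= 0)
Earliest collision: t=5 between 0 and 1

Answer: 5 0 1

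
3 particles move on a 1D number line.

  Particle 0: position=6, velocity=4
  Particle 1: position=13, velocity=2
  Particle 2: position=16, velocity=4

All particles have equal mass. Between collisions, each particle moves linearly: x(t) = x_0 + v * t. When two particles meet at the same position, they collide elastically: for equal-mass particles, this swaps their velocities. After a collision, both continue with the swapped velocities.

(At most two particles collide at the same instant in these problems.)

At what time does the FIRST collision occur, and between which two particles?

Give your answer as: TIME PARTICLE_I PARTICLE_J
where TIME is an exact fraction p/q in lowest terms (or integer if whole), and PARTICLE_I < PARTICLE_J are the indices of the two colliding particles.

Pair (0,1): pos 6,13 vel 4,2 -> gap=7, closing at 2/unit, collide at t=7/2
Pair (1,2): pos 13,16 vel 2,4 -> not approaching (rel speed -2 <= 0)
Earliest collision: t=7/2 between 0 and 1

Answer: 7/2 0 1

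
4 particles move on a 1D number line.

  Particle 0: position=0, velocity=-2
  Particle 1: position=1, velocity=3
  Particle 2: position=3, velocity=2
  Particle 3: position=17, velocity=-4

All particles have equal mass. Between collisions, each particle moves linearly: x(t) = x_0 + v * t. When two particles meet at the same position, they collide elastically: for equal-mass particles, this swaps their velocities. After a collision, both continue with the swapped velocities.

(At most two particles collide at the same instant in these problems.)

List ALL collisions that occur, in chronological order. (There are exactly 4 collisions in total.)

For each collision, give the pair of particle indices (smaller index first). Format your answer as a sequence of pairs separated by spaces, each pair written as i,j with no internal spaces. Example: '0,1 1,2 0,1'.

Answer: 1,2 2,3 1,2 0,1

Derivation:
Collision at t=2: particles 1 and 2 swap velocities; positions: p0=-4 p1=7 p2=7 p3=9; velocities now: v0=-2 v1=2 v2=3 v3=-4
Collision at t=16/7: particles 2 and 3 swap velocities; positions: p0=-32/7 p1=53/7 p2=55/7 p3=55/7; velocities now: v0=-2 v1=2 v2=-4 v3=3
Collision at t=7/3: particles 1 and 2 swap velocities; positions: p0=-14/3 p1=23/3 p2=23/3 p3=8; velocities now: v0=-2 v1=-4 v2=2 v3=3
Collision at t=17/2: particles 0 and 1 swap velocities; positions: p0=-17 p1=-17 p2=20 p3=53/2; velocities now: v0=-4 v1=-2 v2=2 v3=3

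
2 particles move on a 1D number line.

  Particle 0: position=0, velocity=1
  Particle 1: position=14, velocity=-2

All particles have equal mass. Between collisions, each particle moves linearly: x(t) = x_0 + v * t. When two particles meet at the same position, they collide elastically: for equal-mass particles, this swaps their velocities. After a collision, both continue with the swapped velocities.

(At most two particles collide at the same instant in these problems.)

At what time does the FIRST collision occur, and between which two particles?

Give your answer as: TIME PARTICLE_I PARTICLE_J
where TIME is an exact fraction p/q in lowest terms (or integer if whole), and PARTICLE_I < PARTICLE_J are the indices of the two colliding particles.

Pair (0,1): pos 0,14 vel 1,-2 -> gap=14, closing at 3/unit, collide at t=14/3
Earliest collision: t=14/3 between 0 and 1

Answer: 14/3 0 1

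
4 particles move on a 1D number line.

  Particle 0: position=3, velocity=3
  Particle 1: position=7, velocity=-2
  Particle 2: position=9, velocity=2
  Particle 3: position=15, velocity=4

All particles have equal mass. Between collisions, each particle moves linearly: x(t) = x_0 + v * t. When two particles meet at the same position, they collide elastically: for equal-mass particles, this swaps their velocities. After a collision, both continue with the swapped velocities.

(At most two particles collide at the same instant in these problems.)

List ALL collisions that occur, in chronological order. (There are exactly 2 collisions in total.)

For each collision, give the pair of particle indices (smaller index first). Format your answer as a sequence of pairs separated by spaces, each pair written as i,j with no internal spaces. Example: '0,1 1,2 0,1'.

Answer: 0,1 1,2

Derivation:
Collision at t=4/5: particles 0 and 1 swap velocities; positions: p0=27/5 p1=27/5 p2=53/5 p3=91/5; velocities now: v0=-2 v1=3 v2=2 v3=4
Collision at t=6: particles 1 and 2 swap velocities; positions: p0=-5 p1=21 p2=21 p3=39; velocities now: v0=-2 v1=2 v2=3 v3=4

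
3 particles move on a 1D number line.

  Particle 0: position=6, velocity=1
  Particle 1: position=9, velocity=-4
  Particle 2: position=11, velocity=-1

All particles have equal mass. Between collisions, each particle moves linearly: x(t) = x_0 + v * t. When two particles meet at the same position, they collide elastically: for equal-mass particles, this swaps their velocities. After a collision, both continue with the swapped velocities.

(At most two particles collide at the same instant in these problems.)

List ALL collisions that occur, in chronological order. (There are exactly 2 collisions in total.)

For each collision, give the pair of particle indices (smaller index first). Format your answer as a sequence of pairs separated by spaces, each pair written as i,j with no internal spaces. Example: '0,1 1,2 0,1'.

Answer: 0,1 1,2

Derivation:
Collision at t=3/5: particles 0 and 1 swap velocities; positions: p0=33/5 p1=33/5 p2=52/5; velocities now: v0=-4 v1=1 v2=-1
Collision at t=5/2: particles 1 and 2 swap velocities; positions: p0=-1 p1=17/2 p2=17/2; velocities now: v0=-4 v1=-1 v2=1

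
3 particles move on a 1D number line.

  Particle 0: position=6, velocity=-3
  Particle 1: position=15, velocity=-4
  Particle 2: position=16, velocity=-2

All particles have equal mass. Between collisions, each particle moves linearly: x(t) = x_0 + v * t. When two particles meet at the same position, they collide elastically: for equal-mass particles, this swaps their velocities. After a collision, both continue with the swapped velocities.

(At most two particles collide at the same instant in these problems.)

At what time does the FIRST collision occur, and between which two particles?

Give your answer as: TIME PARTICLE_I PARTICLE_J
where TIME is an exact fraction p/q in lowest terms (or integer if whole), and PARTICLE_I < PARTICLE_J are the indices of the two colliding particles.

Answer: 9 0 1

Derivation:
Pair (0,1): pos 6,15 vel -3,-4 -> gap=9, closing at 1/unit, collide at t=9
Pair (1,2): pos 15,16 vel -4,-2 -> not approaching (rel speed -2 <= 0)
Earliest collision: t=9 between 0 and 1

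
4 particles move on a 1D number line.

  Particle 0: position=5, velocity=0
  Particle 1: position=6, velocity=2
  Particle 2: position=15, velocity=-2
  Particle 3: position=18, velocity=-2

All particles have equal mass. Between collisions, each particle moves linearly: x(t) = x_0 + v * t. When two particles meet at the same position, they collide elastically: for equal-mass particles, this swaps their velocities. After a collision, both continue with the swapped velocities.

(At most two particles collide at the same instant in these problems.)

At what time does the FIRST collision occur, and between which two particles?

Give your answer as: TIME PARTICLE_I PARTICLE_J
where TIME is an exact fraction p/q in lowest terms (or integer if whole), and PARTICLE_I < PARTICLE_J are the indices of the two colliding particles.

Pair (0,1): pos 5,6 vel 0,2 -> not approaching (rel speed -2 <= 0)
Pair (1,2): pos 6,15 vel 2,-2 -> gap=9, closing at 4/unit, collide at t=9/4
Pair (2,3): pos 15,18 vel -2,-2 -> not approaching (rel speed 0 <= 0)
Earliest collision: t=9/4 between 1 and 2

Answer: 9/4 1 2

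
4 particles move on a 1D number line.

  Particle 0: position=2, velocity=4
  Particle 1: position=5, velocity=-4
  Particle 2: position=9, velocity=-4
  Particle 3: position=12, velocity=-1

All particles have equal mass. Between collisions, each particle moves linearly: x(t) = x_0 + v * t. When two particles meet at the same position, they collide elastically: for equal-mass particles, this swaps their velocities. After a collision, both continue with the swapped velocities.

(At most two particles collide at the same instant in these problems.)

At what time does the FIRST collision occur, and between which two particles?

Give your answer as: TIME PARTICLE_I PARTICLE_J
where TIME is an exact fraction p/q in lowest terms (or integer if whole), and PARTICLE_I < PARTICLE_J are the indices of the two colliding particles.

Pair (0,1): pos 2,5 vel 4,-4 -> gap=3, closing at 8/unit, collide at t=3/8
Pair (1,2): pos 5,9 vel -4,-4 -> not approaching (rel speed 0 <= 0)
Pair (2,3): pos 9,12 vel -4,-1 -> not approaching (rel speed -3 <= 0)
Earliest collision: t=3/8 between 0 and 1

Answer: 3/8 0 1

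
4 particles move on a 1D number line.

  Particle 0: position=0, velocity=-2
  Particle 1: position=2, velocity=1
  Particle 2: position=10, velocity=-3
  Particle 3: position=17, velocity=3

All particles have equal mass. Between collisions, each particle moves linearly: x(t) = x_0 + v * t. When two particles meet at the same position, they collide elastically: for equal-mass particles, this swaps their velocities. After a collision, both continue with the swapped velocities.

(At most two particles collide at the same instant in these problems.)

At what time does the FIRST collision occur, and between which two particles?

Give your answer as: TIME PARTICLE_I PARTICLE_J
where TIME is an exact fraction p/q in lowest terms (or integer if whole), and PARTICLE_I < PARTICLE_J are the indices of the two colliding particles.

Pair (0,1): pos 0,2 vel -2,1 -> not approaching (rel speed -3 <= 0)
Pair (1,2): pos 2,10 vel 1,-3 -> gap=8, closing at 4/unit, collide at t=2
Pair (2,3): pos 10,17 vel -3,3 -> not approaching (rel speed -6 <= 0)
Earliest collision: t=2 between 1 and 2

Answer: 2 1 2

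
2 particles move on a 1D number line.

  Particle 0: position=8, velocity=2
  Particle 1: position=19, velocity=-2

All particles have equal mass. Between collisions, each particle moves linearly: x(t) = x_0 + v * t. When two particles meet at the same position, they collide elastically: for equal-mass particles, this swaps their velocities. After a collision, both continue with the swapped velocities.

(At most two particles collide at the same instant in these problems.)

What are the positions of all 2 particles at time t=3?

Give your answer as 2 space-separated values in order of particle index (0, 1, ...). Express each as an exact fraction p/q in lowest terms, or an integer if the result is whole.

Answer: 13 14

Derivation:
Collision at t=11/4: particles 0 and 1 swap velocities; positions: p0=27/2 p1=27/2; velocities now: v0=-2 v1=2
Advance to t=3 (no further collisions before then); velocities: v0=-2 v1=2; positions = 13 14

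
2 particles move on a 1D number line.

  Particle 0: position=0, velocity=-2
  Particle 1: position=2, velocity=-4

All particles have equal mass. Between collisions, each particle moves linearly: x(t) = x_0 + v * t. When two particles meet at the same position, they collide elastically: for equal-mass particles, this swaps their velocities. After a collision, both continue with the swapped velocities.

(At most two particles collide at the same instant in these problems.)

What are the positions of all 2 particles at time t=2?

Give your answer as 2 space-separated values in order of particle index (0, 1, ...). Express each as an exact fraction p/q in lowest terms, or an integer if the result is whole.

Answer: -6 -4

Derivation:
Collision at t=1: particles 0 and 1 swap velocities; positions: p0=-2 p1=-2; velocities now: v0=-4 v1=-2
Advance to t=2 (no further collisions before then); velocities: v0=-4 v1=-2; positions = -6 -4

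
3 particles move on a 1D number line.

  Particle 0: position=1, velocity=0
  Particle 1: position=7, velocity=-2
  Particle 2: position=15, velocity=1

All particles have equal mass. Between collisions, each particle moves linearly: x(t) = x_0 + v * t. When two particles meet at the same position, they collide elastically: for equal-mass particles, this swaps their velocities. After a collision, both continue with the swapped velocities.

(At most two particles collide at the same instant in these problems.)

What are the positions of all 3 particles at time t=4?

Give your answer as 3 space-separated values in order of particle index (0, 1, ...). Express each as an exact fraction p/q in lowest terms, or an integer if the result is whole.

Answer: -1 1 19

Derivation:
Collision at t=3: particles 0 and 1 swap velocities; positions: p0=1 p1=1 p2=18; velocities now: v0=-2 v1=0 v2=1
Advance to t=4 (no further collisions before then); velocities: v0=-2 v1=0 v2=1; positions = -1 1 19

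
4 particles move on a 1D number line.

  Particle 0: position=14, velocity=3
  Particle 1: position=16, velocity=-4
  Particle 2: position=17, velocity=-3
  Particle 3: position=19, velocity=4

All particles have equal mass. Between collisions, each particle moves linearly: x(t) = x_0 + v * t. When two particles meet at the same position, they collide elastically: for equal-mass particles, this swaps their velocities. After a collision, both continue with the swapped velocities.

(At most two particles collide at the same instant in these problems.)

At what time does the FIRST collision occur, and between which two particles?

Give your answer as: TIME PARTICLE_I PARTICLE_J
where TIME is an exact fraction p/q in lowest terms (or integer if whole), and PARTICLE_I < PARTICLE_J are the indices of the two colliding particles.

Answer: 2/7 0 1

Derivation:
Pair (0,1): pos 14,16 vel 3,-4 -> gap=2, closing at 7/unit, collide at t=2/7
Pair (1,2): pos 16,17 vel -4,-3 -> not approaching (rel speed -1 <= 0)
Pair (2,3): pos 17,19 vel -3,4 -> not approaching (rel speed -7 <= 0)
Earliest collision: t=2/7 between 0 and 1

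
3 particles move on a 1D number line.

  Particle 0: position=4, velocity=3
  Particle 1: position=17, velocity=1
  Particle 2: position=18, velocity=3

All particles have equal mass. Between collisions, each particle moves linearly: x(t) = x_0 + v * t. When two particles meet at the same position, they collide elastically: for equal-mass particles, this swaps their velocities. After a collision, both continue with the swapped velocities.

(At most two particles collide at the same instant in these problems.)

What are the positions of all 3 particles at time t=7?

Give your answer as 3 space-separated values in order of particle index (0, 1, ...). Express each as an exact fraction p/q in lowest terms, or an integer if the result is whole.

Collision at t=13/2: particles 0 and 1 swap velocities; positions: p0=47/2 p1=47/2 p2=75/2; velocities now: v0=1 v1=3 v2=3
Advance to t=7 (no further collisions before then); velocities: v0=1 v1=3 v2=3; positions = 24 25 39

Answer: 24 25 39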